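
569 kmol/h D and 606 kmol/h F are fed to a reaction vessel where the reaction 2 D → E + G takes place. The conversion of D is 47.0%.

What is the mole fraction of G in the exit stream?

D reacted = 0.47 × 569 = 267.4 kmol/h; ν_D = −2, so ξ = 267.4/2 = 133.7 kmol/h.
Outlet amounts (n = n₀ + ν ξ):
  D: 569 − 2(133.7) = 301.6
  E: 0 + 1(133.7) = 133.7
  G: 0 + 1(133.7) = 133.7
  F: 606 (inert)
Total out = 1175 kmol/h; y_G = 133.7 / 1175 = 0.1138.

0.114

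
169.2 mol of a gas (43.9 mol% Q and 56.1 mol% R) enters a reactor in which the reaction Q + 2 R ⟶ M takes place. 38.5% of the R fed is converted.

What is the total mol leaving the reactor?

R reacted = 0.385 × 94.92 = 36.54 mol; ν_R = −2, so ξ = 36.54/2 = 18.27 mol.
Outlet amounts (n = n₀ + ν ξ):
  Q: 74.28 − 1(18.27) = 56.01
  R: 94.92 − 2(18.27) = 58.38
  M: 0 + 1(18.27) = 18.27
Total out = 56.01 + 58.38 + 18.27 = 132.7 mol.

133 mol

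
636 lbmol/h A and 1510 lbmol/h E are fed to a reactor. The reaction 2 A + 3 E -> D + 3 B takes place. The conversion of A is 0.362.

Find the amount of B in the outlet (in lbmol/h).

A reacted = 0.362 × 636 = 230.2 lbmol/h; ν_A = −2, so ξ = 230.2/2 = 115.1 lbmol/h.
Outlet amounts (n = n₀ + ν ξ):
  A: 636 − 2(115.1) = 405.8
  E: 1510 − 3(115.1) = 1165
  D: 0 + 1(115.1) = 115.1
  B: 0 + 3(115.1) = 345.3

345 lbmol/h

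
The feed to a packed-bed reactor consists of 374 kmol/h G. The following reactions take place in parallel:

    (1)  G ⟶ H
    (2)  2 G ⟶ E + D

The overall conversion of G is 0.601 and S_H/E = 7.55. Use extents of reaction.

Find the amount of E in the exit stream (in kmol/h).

23.5 kmol/h

Conversion of G: G consumed = 0.601 × 374 = 224.8 kmol/h = 1ξ₁ + 2ξ₂.
Selectivity: 1ξ₁ / (1ξ₂) = 7.55 → ξ₁ = 7.55 ξ₂.
Substitute: (1·7.55 + 2) ξ₂ = 224.8 → ξ₂ = 23.54 kmol/h, ξ₁ = 177.7 kmol/h.
Outlet amounts (n = n₀ + Σ ν·ξ):
  G: 374 − 1(177.7) − 2(23.54) = 149.2
  H: 0 + 1(177.7) = 177.7
  E: 0 + 1(23.54) = 23.54
  D: 0 + 1(23.54) = 23.54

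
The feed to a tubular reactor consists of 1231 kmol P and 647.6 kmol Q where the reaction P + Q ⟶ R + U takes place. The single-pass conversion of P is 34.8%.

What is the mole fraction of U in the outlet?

0.228

P reacted = 0.348 × 1231 = 428.4 kmol; ν_P = −1, so ξ = 428.4/1 = 428.4 kmol.
Outlet amounts (n = n₀ + ν ξ):
  P: 1231 − 1(428.4) = 802.6
  Q: 647.6 − 1(428.4) = 219.2
  R: 0 + 1(428.4) = 428.4
  U: 0 + 1(428.4) = 428.4
Total out = 1879 kmol; y_U = 428.4 / 1879 = 0.228.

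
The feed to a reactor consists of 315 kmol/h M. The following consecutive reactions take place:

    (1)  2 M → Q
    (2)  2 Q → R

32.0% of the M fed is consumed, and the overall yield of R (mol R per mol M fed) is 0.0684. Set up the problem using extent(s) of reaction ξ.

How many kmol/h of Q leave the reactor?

7.31 kmol/h

Conversion of M: M consumed = 2ξ₁ = 0.32 × 315 → ξ₁ = 50.4 kmol/h.
Yield of R: 1ξ₂ / 315 = 0.0684 → ξ₂ = 21.55 kmol/h.
Outlet amounts (n = n₀ + Σ ν·ξ):
  M: 315 − 2(50.4) = 214.2
  Q: 0 + 1(50.4) − 2(21.55) = 7.308
  R: 0 + 1(21.55) = 21.55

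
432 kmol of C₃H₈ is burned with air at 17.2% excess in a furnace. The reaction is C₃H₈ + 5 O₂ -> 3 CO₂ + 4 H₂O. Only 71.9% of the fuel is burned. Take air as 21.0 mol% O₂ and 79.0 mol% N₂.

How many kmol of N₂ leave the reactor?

Stoichiometric O₂ = 5 × 432 = 2160 kmol; O₂ fed = 2160 × 1.172 = 2532 kmol.
N₂ fed = 2532 × 79/21 = 9523 kmol.
Fuel reacted = 0.719 × 432 → ξ = 310.6 kmol.
Outlet (n = n₀ + ν ξ):
  C₃H₈: 432 − 1(310.6) = 121.4
  O₂: 2532 − 5(310.6) = 978.5
  N₂: 9523 (inert)
  CO₂: 0 + 3(310.6) = 931.8
  H₂O: 0 + 4(310.6) = 1242

9520 kmol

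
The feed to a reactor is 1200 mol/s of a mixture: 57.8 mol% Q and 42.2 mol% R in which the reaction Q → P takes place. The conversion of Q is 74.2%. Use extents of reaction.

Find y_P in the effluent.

0.429

Q reacted = 0.742 × 693.6 = 514.7 mol/s; ν_Q = −1, so ξ = 514.7/1 = 514.7 mol/s.
Outlet amounts (n = n₀ + ν ξ):
  Q: 693.6 − 1(514.7) = 178.9
  P: 0 + 1(514.7) = 514.7
  R: 506.4 (inert)
Total out = 1200 mol/s; y_P = 514.7 / 1200 = 0.4289.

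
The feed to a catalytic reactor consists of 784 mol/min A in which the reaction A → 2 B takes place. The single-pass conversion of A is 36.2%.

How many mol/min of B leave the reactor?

568 mol/min

A reacted = 0.362 × 784 = 283.8 mol/min; ν_A = −1, so ξ = 283.8/1 = 283.8 mol/min.
Outlet amounts (n = n₀ + ν ξ):
  A: 784 − 1(283.8) = 500.2
  B: 0 + 2(283.8) = 567.6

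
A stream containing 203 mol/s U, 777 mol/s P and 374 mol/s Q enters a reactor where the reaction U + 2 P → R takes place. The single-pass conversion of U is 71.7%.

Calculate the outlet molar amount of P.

U reacted = 0.717 × 203 = 145.6 mol/s; ν_U = −1, so ξ = 145.6/1 = 145.6 mol/s.
Outlet amounts (n = n₀ + ν ξ):
  U: 203 − 1(145.6) = 57.45
  P: 777 − 2(145.6) = 485.9
  R: 0 + 1(145.6) = 145.6
  Q: 374 (inert)

486 mol/s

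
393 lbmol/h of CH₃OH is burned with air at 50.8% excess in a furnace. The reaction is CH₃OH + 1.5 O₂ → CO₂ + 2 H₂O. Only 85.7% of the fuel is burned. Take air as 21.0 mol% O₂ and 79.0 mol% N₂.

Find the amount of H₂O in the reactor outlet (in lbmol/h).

674 lbmol/h

Stoichiometric O₂ = 1.5 × 393 = 589.5 lbmol/h; O₂ fed = 589.5 × 1.508 = 889 lbmol/h.
N₂ fed = 889 × 79/21 = 3344 lbmol/h.
Fuel reacted = 0.857 × 393 → ξ = 336.8 lbmol/h.
Outlet (n = n₀ + ν ξ):
  CH₃OH: 393 − 1(336.8) = 56.2
  O₂: 889 − 1.5(336.8) = 383.8
  N₂: 3344 (inert)
  CO₂: 0 + 1(336.8) = 336.8
  H₂O: 0 + 2(336.8) = 673.6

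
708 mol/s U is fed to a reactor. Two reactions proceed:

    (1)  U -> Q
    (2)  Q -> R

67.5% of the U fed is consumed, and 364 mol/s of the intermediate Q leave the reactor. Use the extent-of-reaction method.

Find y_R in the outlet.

0.161

Conversion of U: U consumed = 1ξ₁ = 0.675 × 708 → ξ₁ = 477.9 mol/s.
Q balance: n_Q = 0 + 1ξ₁ − 1ξ₂ = 364 → ξ₂ = (1·477.9 − 364)/1 = 113.9 mol/s.
Outlet amounts (n = n₀ + Σ ν·ξ):
  U: 708 − 1(477.9) = 230.1
  Q: 0 + 1(477.9) − 1(113.9) = 364
  R: 0 + 1(113.9) = 113.9
Total out = 708 mol/s; y_R = 113.9 / 708 = 0.1609.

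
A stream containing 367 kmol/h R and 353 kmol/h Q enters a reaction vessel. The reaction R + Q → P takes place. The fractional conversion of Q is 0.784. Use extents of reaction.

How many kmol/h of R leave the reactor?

90.2 kmol/h

Q reacted = 0.784 × 353 = 276.8 kmol/h; ν_Q = −1, so ξ = 276.8/1 = 276.8 kmol/h.
Outlet amounts (n = n₀ + ν ξ):
  R: 367 − 1(276.8) = 90.25
  Q: 353 − 1(276.8) = 76.25
  P: 0 + 1(276.8) = 276.8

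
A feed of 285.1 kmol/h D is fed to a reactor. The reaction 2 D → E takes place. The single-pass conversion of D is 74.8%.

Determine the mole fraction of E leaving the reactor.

D reacted = 0.748 × 285.1 = 213.3 kmol/h; ν_D = −2, so ξ = 213.3/2 = 106.6 kmol/h.
Outlet amounts (n = n₀ + ν ξ):
  D: 285.1 − 2(106.6) = 71.85
  E: 0 + 1(106.6) = 106.6
Total out = 178.5 kmol/h; y_E = 106.6 / 178.5 = 0.5974.

0.597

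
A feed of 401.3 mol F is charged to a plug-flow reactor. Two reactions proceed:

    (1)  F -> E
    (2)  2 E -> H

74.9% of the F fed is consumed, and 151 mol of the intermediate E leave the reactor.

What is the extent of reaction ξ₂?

ξ₂ = 74.8 mol

Conversion of F: F consumed = 1ξ₁ = 0.749 × 401.3 → ξ₁ = 300.6 mol.
E balance: n_E = 0 + 1ξ₁ − 2ξ₂ = 151 → ξ₂ = (1·300.6 − 151)/2 = 74.79 mol.
Outlet amounts (n = n₀ + Σ ν·ξ):
  F: 401.3 − 1(300.6) = 100.7
  E: 0 + 1(300.6) − 2(74.79) = 151
  H: 0 + 1(74.79) = 74.79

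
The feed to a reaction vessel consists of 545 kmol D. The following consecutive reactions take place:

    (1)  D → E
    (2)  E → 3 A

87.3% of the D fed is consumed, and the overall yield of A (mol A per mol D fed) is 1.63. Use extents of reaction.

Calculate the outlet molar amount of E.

Conversion of D: D consumed = 1ξ₁ = 0.873 × 545 → ξ₁ = 475.8 kmol.
Yield of A: 3ξ₂ / 545 = 1.63 → ξ₂ = 296.1 kmol.
Outlet amounts (n = n₀ + Σ ν·ξ):
  D: 545 − 1(475.8) = 69.21
  E: 0 + 1(475.8) − 1(296.1) = 179.7
  A: 0 + 3(296.1) = 888.3

180 kmol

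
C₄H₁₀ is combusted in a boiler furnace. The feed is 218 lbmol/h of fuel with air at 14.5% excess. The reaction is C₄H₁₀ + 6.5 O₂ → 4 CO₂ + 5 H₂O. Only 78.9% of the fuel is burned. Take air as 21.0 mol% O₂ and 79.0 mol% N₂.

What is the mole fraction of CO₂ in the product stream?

Stoichiometric O₂ = 6.5 × 218 = 1417 lbmol/h; O₂ fed = 1417 × 1.145 = 1622 lbmol/h.
N₂ fed = 1622 × 79/21 = 6104 lbmol/h.
Fuel reacted = 0.789 × 218 → ξ = 172 lbmol/h.
Outlet (n = n₀ + ν ξ):
  C₄H₁₀: 218 − 1(172) = 46
  O₂: 1622 − 6.5(172) = 504.5
  N₂: 6104 (inert)
  CO₂: 0 + 4(172) = 688
  H₂O: 0 + 5(172) = 860
Total out = 8202 lbmol/h; y_CO₂ = 688 / 8202 = 0.08388.

0.0839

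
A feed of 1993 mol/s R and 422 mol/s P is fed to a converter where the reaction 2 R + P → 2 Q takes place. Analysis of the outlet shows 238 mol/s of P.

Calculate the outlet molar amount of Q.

368 mol/s

For P: n = n₀ − 1ξ → 238 = 422 − 1ξ, giving ξ = 184 mol/s.
Outlet amounts (n = n₀ + ν ξ):
  R: 1993 − 2(184) = 1625
  P: 422 − 1(184) = 238
  Q: 0 + 2(184) = 368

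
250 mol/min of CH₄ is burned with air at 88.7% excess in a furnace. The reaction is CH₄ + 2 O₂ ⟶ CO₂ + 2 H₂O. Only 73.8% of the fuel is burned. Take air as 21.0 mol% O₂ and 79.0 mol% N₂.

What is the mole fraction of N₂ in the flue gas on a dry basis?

Stoichiometric O₂ = 2 × 250 = 500 mol/min; O₂ fed = 500 × 1.887 = 943.5 mol/min.
N₂ fed = 943.5 × 79/21 = 3549 mol/min.
Fuel reacted = 0.738 × 250 → ξ = 184.5 mol/min.
Outlet (n = n₀ + ν ξ):
  CH₄: 250 − 1(184.5) = 65.5
  O₂: 943.5 − 2(184.5) = 574.5
  N₂: 3549 (inert)
  CO₂: 0 + 1(184.5) = 184.5
  H₂O: 0 + 2(184.5) = 369
Dry total = 4374 mol/min; y_N₂ (dry) = 3549 / 4374 = 0.8115.

0.811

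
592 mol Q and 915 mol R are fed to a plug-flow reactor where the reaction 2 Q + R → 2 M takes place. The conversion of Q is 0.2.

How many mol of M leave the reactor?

118 mol

Q reacted = 0.2 × 592 = 118.4 mol; ν_Q = −2, so ξ = 118.4/2 = 59.2 mol.
Outlet amounts (n = n₀ + ν ξ):
  Q: 592 − 2(59.2) = 473.6
  R: 915 − 1(59.2) = 855.8
  M: 0 + 2(59.2) = 118.4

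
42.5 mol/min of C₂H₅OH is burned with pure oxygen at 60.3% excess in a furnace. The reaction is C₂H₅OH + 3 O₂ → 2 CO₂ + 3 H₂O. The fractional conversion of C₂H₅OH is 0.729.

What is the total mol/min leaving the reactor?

Stoichiometric O₂ = 3 × 42.5 = 127.5 mol/min; O₂ fed = 127.5 × 1.603 = 204.4 mol/min.
Fuel reacted = 0.729 × 42.5 → ξ = 30.98 mol/min.
Outlet (n = n₀ + ν ξ):
  C₂H₅OH: 42.5 − 1(30.98) = 11.52
  O₂: 204.4 − 3(30.98) = 111.4
  CO₂: 0 + 2(30.98) = 61.96
  H₂O: 0 + 3(30.98) = 92.95
Total out = 11.52 + 111.4 + 61.96 + 92.95 = 277.9 mol/min.

278 mol/min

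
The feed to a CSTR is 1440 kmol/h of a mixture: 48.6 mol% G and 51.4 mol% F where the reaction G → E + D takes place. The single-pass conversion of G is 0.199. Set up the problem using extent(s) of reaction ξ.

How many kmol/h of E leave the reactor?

G reacted = 0.199 × 699.8 = 139.3 kmol/h; ν_G = −1, so ξ = 139.3/1 = 139.3 kmol/h.
Outlet amounts (n = n₀ + ν ξ):
  G: 699.8 − 1(139.3) = 560.6
  E: 0 + 1(139.3) = 139.3
  D: 0 + 1(139.3) = 139.3
  F: 740.2 (inert)

139 kmol/h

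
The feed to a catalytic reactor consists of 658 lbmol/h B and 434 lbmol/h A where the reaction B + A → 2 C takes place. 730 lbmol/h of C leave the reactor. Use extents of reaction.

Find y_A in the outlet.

0.0632

For C: n = n₀ + 2ξ → 730 = 0 + 2ξ, giving ξ = 365 lbmol/h.
Outlet amounts (n = n₀ + ν ξ):
  B: 658 − 1(365) = 293
  A: 434 − 1(365) = 69
  C: 0 + 2(365) = 730
Total out = 1092 lbmol/h; y_A = 69 / 1092 = 0.06319.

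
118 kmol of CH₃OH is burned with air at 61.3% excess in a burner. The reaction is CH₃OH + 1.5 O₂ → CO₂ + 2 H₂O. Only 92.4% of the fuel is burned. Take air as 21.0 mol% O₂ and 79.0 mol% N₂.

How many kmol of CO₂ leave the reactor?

109 kmol

Stoichiometric O₂ = 1.5 × 118 = 177 kmol; O₂ fed = 177 × 1.613 = 285.5 kmol.
N₂ fed = 285.5 × 79/21 = 1074 kmol.
Fuel reacted = 0.924 × 118 → ξ = 109 kmol.
Outlet (n = n₀ + ν ξ):
  CH₃OH: 118 − 1(109) = 8.968
  O₂: 285.5 − 1.5(109) = 122
  N₂: 1074 (inert)
  CO₂: 0 + 1(109) = 109
  H₂O: 0 + 2(109) = 218.1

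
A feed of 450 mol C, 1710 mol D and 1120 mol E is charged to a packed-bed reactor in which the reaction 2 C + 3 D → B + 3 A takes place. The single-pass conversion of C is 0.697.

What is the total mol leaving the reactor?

3120 mol

C reacted = 0.697 × 450 = 313.6 mol; ν_C = −2, so ξ = 313.6/2 = 156.8 mol.
Outlet amounts (n = n₀ + ν ξ):
  C: 450 − 2(156.8) = 136.4
  D: 1710 − 3(156.8) = 1240
  B: 0 + 1(156.8) = 156.8
  A: 0 + 3(156.8) = 470.5
  E: 1120 (inert)
Total out = 136.4 + 1240 + 156.8 + 470.5 + 1120 = 3123 mol.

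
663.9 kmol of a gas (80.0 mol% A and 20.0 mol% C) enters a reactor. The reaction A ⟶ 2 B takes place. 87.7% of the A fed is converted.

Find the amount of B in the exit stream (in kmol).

932 kmol

A reacted = 0.877 × 531.1 = 465.8 kmol; ν_A = −1, so ξ = 465.8/1 = 465.8 kmol.
Outlet amounts (n = n₀ + ν ξ):
  A: 531.1 − 1(465.8) = 65.33
  B: 0 + 2(465.8) = 931.6
  C: 132.8 (inert)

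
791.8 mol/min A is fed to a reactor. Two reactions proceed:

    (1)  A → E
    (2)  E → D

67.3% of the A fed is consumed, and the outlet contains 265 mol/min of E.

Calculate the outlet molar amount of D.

Conversion of A: A consumed = 1ξ₁ = 0.673 × 791.8 → ξ₁ = 532.9 mol/min.
E balance: n_E = 0 + 1ξ₁ − 1ξ₂ = 265 → ξ₂ = (1·532.9 − 265)/1 = 267.9 mol/min.
Outlet amounts (n = n₀ + Σ ν·ξ):
  A: 791.8 − 1(532.9) = 258.9
  E: 0 + 1(532.9) − 1(267.9) = 265
  D: 0 + 1(267.9) = 267.9

268 mol/min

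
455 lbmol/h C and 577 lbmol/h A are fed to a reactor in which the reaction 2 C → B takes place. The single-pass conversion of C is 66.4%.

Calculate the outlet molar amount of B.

151 lbmol/h

C reacted = 0.664 × 455 = 302.1 lbmol/h; ν_C = −2, so ξ = 302.1/2 = 151.1 lbmol/h.
Outlet amounts (n = n₀ + ν ξ):
  C: 455 − 2(151.1) = 152.9
  B: 0 + 1(151.1) = 151.1
  A: 577 (inert)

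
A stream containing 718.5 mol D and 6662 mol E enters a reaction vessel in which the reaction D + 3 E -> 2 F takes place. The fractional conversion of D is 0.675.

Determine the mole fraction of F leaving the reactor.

D reacted = 0.675 × 718.5 = 485 mol; ν_D = −1, so ξ = 485/1 = 485 mol.
Outlet amounts (n = n₀ + ν ξ):
  D: 718.5 − 1(485) = 233.5
  E: 6662 − 3(485) = 5207
  F: 0 + 2(485) = 970
Total out = 6411 mol; y_F = 970 / 6411 = 0.1513.

0.151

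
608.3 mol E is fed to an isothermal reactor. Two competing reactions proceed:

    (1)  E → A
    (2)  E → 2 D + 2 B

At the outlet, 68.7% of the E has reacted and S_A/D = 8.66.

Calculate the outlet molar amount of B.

Conversion of E: E consumed = 0.687 × 608.3 = 417.9 mol = 1ξ₁ + 1ξ₂.
Selectivity: 1ξ₁ / (2ξ₂) = 8.66 → ξ₁ = 17.32 ξ₂.
Substitute: (1·17.32 + 1) ξ₂ = 417.9 → ξ₂ = 22.81 mol, ξ₁ = 395.1 mol.
Outlet amounts (n = n₀ + Σ ν·ξ):
  E: 608.3 − 1(395.1) − 1(22.81) = 190.4
  A: 0 + 1(395.1) = 395.1
  D: 0 + 2(22.81) = 45.62
  B: 0 + 2(22.81) = 45.62

45.6 mol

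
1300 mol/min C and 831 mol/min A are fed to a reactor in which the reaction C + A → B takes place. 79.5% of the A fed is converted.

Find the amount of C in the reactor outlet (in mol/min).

639 mol/min

A reacted = 0.795 × 831 = 660.6 mol/min; ν_A = −1, so ξ = 660.6/1 = 660.6 mol/min.
Outlet amounts (n = n₀ + ν ξ):
  C: 1300 − 1(660.6) = 639.4
  A: 831 − 1(660.6) = 170.4
  B: 0 + 1(660.6) = 660.6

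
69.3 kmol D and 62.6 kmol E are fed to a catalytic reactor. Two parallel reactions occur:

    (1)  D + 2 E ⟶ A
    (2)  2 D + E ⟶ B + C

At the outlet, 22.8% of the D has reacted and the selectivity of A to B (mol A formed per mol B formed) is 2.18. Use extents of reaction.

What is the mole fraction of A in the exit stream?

Conversion of D: D consumed = 0.228 × 69.3 = 15.8 kmol = 1ξ₁ + 2ξ₂.
Selectivity: 1ξ₁ / (1ξ₂) = 2.18 → ξ₁ = 2.18 ξ₂.
Substitute: (1·2.18 + 2) ξ₂ = 15.8 → ξ₂ = 3.78 kmol, ξ₁ = 8.24 kmol.
Outlet amounts (n = n₀ + Σ ν·ξ):
  D: 69.3 − 1(8.24) − 2(3.78) = 53.5
  E: 62.6 − 2(8.24) − 1(3.78) = 42.34
  A: 0 + 1(8.24) = 8.24
  B: 0 + 1(3.78) = 3.78
  C: 0 + 1(3.78) = 3.78
Total out = 111.6 kmol; y_A = 8.24 / 111.6 = 0.07381.

0.0738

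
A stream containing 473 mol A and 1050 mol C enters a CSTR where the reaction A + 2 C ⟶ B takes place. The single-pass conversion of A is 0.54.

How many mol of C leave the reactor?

A reacted = 0.54 × 473 = 255.4 mol; ν_A = −1, so ξ = 255.4/1 = 255.4 mol.
Outlet amounts (n = n₀ + ν ξ):
  A: 473 − 1(255.4) = 217.6
  C: 1050 − 2(255.4) = 539.2
  B: 0 + 1(255.4) = 255.4

539 mol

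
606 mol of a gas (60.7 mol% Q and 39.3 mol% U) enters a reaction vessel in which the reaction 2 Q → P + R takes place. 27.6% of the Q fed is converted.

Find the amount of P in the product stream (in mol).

50.8 mol

Q reacted = 0.276 × 367.8 = 101.5 mol; ν_Q = −2, so ξ = 101.5/2 = 50.76 mol.
Outlet amounts (n = n₀ + ν ξ):
  Q: 367.8 − 2(50.76) = 266.3
  P: 0 + 1(50.76) = 50.76
  R: 0 + 1(50.76) = 50.76
  U: 238.2 (inert)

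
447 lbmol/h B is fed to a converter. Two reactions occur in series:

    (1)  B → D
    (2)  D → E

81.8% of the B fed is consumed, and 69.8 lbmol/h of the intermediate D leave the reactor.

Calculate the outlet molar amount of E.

Conversion of B: B consumed = 1ξ₁ = 0.818 × 447 → ξ₁ = 365.6 lbmol/h.
D balance: n_D = 0 + 1ξ₁ − 1ξ₂ = 69.8 → ξ₂ = (1·365.6 − 69.8)/1 = 295.8 lbmol/h.
Outlet amounts (n = n₀ + Σ ν·ξ):
  B: 447 − 1(365.6) = 81.35
  D: 0 + 1(365.6) − 1(295.8) = 69.8
  E: 0 + 1(295.8) = 295.8

296 lbmol/h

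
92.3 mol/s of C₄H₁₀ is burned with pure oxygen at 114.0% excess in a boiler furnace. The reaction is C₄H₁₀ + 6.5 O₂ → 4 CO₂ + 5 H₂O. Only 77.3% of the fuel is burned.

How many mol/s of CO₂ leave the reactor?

Stoichiometric O₂ = 6.5 × 92.3 = 599.9 mol/s; O₂ fed = 599.9 × 2.140 = 1284 mol/s.
Fuel reacted = 0.773 × 92.3 → ξ = 71.35 mol/s.
Outlet (n = n₀ + ν ξ):
  C₄H₁₀: 92.3 − 1(71.35) = 20.95
  O₂: 1284 − 6.5(71.35) = 820.1
  CO₂: 0 + 4(71.35) = 285.4
  H₂O: 0 + 5(71.35) = 356.7

285 mol/s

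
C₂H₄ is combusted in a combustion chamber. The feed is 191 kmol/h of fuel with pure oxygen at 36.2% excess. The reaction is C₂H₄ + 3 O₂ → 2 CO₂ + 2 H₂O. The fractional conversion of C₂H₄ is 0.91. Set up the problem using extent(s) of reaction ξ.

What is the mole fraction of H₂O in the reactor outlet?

Stoichiometric O₂ = 3 × 191 = 573 kmol/h; O₂ fed = 573 × 1.362 = 780.4 kmol/h.
Fuel reacted = 0.91 × 191 → ξ = 173.8 kmol/h.
Outlet (n = n₀ + ν ξ):
  C₂H₄: 191 − 1(173.8) = 17.19
  O₂: 780.4 − 3(173.8) = 259
  CO₂: 0 + 2(173.8) = 347.6
  H₂O: 0 + 2(173.8) = 347.6
Total out = 971.4 kmol/h; y_H₂O = 347.6 / 971.4 = 0.3578.

0.358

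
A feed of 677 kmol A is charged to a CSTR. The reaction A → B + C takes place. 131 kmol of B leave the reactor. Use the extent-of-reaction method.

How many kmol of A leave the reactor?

For B: n = n₀ + 1ξ → 131 = 0 + 1ξ, giving ξ = 131 kmol.
Outlet amounts (n = n₀ + ν ξ):
  A: 677 − 1(131) = 546
  B: 0 + 1(131) = 131
  C: 0 + 1(131) = 131

546 kmol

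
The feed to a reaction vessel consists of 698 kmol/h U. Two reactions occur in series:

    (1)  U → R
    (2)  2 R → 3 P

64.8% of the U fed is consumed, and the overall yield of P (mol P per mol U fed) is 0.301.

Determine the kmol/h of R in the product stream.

312 kmol/h

Conversion of U: U consumed = 1ξ₁ = 0.648 × 698 → ξ₁ = 452.3 kmol/h.
Yield of P: 3ξ₂ / 698 = 0.301 → ξ₂ = 70.03 kmol/h.
Outlet amounts (n = n₀ + Σ ν·ξ):
  U: 698 − 1(452.3) = 245.7
  R: 0 + 1(452.3) − 2(70.03) = 312.2
  P: 0 + 3(70.03) = 210.1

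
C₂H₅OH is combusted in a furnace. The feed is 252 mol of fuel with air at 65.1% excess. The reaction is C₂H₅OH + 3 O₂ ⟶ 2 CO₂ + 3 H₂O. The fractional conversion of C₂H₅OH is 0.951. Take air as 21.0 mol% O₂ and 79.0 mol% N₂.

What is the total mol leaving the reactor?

6440 mol

Stoichiometric O₂ = 3 × 252 = 756 mol; O₂ fed = 756 × 1.651 = 1248 mol.
N₂ fed = 1248 × 79/21 = 4695 mol.
Fuel reacted = 0.951 × 252 → ξ = 239.7 mol.
Outlet (n = n₀ + ν ξ):
  C₂H₅OH: 252 − 1(239.7) = 12.35
  O₂: 1248 − 3(239.7) = 529.2
  N₂: 4695 (inert)
  CO₂: 0 + 2(239.7) = 479.3
  H₂O: 0 + 3(239.7) = 719
Total out = 12.35 + 529.2 + 4695 + 479.3 + 719 = 6435 mol.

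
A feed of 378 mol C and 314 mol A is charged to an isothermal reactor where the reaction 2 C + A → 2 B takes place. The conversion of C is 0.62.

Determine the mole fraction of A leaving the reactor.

C reacted = 0.62 × 378 = 234.4 mol; ν_C = −2, so ξ = 234.4/2 = 117.2 mol.
Outlet amounts (n = n₀ + ν ξ):
  C: 378 − 2(117.2) = 143.6
  A: 314 − 1(117.2) = 196.8
  B: 0 + 2(117.2) = 234.4
Total out = 574.8 mol; y_A = 196.8 / 574.8 = 0.3424.

0.342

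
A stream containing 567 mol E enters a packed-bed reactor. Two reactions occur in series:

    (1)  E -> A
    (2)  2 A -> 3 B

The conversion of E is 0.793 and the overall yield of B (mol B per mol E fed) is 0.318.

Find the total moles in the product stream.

627 mol

Conversion of E: E consumed = 1ξ₁ = 0.793 × 567 → ξ₁ = 449.6 mol.
Yield of B: 3ξ₂ / 567 = 0.318 → ξ₂ = 60.1 mol.
Outlet amounts (n = n₀ + Σ ν·ξ):
  E: 567 − 1(449.6) = 117.4
  A: 0 + 1(449.6) − 2(60.1) = 329.4
  B: 0 + 3(60.1) = 180.3
Total out = 117.4 + 329.4 + 180.3 = 627.1 mol.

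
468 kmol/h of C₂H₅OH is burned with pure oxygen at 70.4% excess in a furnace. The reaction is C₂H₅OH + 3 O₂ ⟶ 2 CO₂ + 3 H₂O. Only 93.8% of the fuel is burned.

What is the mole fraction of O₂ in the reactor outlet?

Stoichiometric O₂ = 3 × 468 = 1404 kmol/h; O₂ fed = 1404 × 1.704 = 2392 kmol/h.
Fuel reacted = 0.938 × 468 → ξ = 439 kmol/h.
Outlet (n = n₀ + ν ξ):
  C₂H₅OH: 468 − 1(439) = 29.02
  O₂: 2392 − 3(439) = 1075
  CO₂: 0 + 2(439) = 878
  H₂O: 0 + 3(439) = 1317
Total out = 3299 kmol/h; y_O₂ = 1075 / 3299 = 0.326.

0.326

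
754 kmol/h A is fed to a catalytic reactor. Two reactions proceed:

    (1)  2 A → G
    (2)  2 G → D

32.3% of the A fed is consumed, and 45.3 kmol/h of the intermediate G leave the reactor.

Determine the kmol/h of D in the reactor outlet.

Conversion of A: A consumed = 2ξ₁ = 0.323 × 754 → ξ₁ = 121.8 kmol/h.
G balance: n_G = 0 + 1ξ₁ − 2ξ₂ = 45.3 → ξ₂ = (1·121.8 − 45.3)/2 = 38.24 kmol/h.
Outlet amounts (n = n₀ + Σ ν·ξ):
  A: 754 − 2(121.8) = 510.5
  G: 0 + 1(121.8) − 2(38.24) = 45.3
  D: 0 + 1(38.24) = 38.24

38.2 kmol/h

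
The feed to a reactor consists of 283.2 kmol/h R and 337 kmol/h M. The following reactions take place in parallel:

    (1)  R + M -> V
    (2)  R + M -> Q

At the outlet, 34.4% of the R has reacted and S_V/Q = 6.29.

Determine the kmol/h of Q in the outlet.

Conversion of R: R consumed = 0.344 × 283.2 = 97.42 kmol/h = 1ξ₁ + 1ξ₂.
Selectivity: 1ξ₁ / (1ξ₂) = 6.29 → ξ₁ = 6.29 ξ₂.
Substitute: (1·6.29 + 1) ξ₂ = 97.42 → ξ₂ = 13.36 kmol/h, ξ₁ = 84.06 kmol/h.
Outlet amounts (n = n₀ + Σ ν·ξ):
  R: 283.2 − 1(84.06) − 1(13.36) = 185.8
  M: 337 − 1(84.06) − 1(13.36) = 239.6
  V: 0 + 1(84.06) = 84.06
  Q: 0 + 1(13.36) = 13.36

13.4 kmol/h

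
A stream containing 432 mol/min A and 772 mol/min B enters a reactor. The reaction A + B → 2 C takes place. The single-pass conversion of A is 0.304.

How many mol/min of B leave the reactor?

641 mol/min

A reacted = 0.304 × 432 = 131.3 mol/min; ν_A = −1, so ξ = 131.3/1 = 131.3 mol/min.
Outlet amounts (n = n₀ + ν ξ):
  A: 432 − 1(131.3) = 300.7
  B: 772 − 1(131.3) = 640.7
  C: 0 + 2(131.3) = 262.7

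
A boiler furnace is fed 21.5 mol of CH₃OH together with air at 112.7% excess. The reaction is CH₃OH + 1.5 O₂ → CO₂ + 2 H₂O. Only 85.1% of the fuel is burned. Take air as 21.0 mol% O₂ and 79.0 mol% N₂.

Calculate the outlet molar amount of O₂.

41.2 mol

Stoichiometric O₂ = 1.5 × 21.5 = 32.25 mol; O₂ fed = 32.25 × 2.127 = 68.6 mol.
N₂ fed = 68.6 × 79/21 = 258.1 mol.
Fuel reacted = 0.851 × 21.5 → ξ = 18.3 mol.
Outlet (n = n₀ + ν ξ):
  CH₃OH: 21.5 − 1(18.3) = 3.204
  O₂: 68.6 − 1.5(18.3) = 41.15
  N₂: 258.1 (inert)
  CO₂: 0 + 1(18.3) = 18.3
  H₂O: 0 + 2(18.3) = 36.59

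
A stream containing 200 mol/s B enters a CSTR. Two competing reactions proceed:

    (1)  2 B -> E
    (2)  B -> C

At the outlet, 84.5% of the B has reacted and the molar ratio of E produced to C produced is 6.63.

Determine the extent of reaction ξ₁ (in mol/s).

Conversion of B: B consumed = 0.845 × 200 = 169 mol/s = 2ξ₁ + 1ξ₂.
Selectivity: 1ξ₁ / (1ξ₂) = 6.63 → ξ₁ = 6.63 ξ₂.
Substitute: (2·6.63 + 1) ξ₂ = 169 → ξ₂ = 11.85 mol/s, ξ₁ = 78.57 mol/s.
Outlet amounts (n = n₀ + Σ ν·ξ):
  B: 200 − 2(78.57) − 1(11.85) = 31
  E: 0 + 1(78.57) = 78.57
  C: 0 + 1(11.85) = 11.85

ξ₁ = 78.6 mol/s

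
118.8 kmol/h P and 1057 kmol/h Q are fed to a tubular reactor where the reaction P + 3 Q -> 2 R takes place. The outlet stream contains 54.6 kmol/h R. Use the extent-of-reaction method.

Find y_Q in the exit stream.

0.87

For R: n = n₀ + 2ξ → 54.6 = 0 + 2ξ, giving ξ = 27.3 kmol/h.
Outlet amounts (n = n₀ + ν ξ):
  P: 118.8 − 1(27.3) = 91.5
  Q: 1057 − 3(27.3) = 975.1
  R: 0 + 2(27.3) = 54.6
Total out = 1121 kmol/h; y_Q = 975.1 / 1121 = 0.8697.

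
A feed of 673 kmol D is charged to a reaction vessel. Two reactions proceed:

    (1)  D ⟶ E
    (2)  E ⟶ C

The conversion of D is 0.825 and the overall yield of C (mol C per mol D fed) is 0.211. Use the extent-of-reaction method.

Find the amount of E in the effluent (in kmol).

413 kmol

Conversion of D: D consumed = 1ξ₁ = 0.825 × 673 → ξ₁ = 555.2 kmol.
Yield of C: 1ξ₂ / 673 = 0.211 → ξ₂ = 142 kmol.
Outlet amounts (n = n₀ + Σ ν·ξ):
  D: 673 − 1(555.2) = 117.8
  E: 0 + 1(555.2) − 1(142) = 413.2
  C: 0 + 1(142) = 142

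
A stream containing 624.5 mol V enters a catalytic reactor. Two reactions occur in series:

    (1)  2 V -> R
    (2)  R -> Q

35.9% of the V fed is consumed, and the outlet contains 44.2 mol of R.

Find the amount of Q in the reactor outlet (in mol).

67.9 mol

Conversion of V: V consumed = 2ξ₁ = 0.359 × 624.5 → ξ₁ = 112.1 mol.
R balance: n_R = 0 + 1ξ₁ − 1ξ₂ = 44.2 → ξ₂ = (1·112.1 − 44.2)/1 = 67.9 mol.
Outlet amounts (n = n₀ + Σ ν·ξ):
  V: 624.5 − 2(112.1) = 400.3
  R: 0 + 1(112.1) − 1(67.9) = 44.2
  Q: 0 + 1(67.9) = 67.9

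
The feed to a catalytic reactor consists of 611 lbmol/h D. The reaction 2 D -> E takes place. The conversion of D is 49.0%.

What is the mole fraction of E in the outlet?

0.325

D reacted = 0.49 × 611 = 299.4 lbmol/h; ν_D = −2, so ξ = 299.4/2 = 149.7 lbmol/h.
Outlet amounts (n = n₀ + ν ξ):
  D: 611 − 2(149.7) = 311.6
  E: 0 + 1(149.7) = 149.7
Total out = 461.3 lbmol/h; y_E = 149.7 / 461.3 = 0.3245.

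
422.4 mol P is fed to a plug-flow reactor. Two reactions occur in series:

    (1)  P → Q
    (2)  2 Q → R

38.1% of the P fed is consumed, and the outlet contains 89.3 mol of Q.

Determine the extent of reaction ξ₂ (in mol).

Conversion of P: P consumed = 1ξ₁ = 0.381 × 422.4 → ξ₁ = 160.9 mol.
Q balance: n_Q = 0 + 1ξ₁ − 2ξ₂ = 89.3 → ξ₂ = (1·160.9 − 89.3)/2 = 35.82 mol.
Outlet amounts (n = n₀ + Σ ν·ξ):
  P: 422.4 − 1(160.9) = 261.5
  Q: 0 + 1(160.9) − 2(35.82) = 89.3
  R: 0 + 1(35.82) = 35.82

ξ₂ = 35.8 mol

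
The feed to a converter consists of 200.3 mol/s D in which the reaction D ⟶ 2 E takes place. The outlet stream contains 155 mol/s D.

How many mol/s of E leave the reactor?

For D: n = n₀ − 1ξ → 155 = 200.3 − 1ξ, giving ξ = 45.3 mol/s.
Outlet amounts (n = n₀ + ν ξ):
  D: 200.3 − 1(45.3) = 155
  E: 0 + 2(45.3) = 90.6

90.6 mol/s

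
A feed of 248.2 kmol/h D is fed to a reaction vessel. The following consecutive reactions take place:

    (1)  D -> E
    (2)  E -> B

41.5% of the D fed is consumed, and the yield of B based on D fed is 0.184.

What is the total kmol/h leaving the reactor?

248 kmol/h

Conversion of D: D consumed = 1ξ₁ = 0.415 × 248.2 → ξ₁ = 103 kmol/h.
Yield of B: 1ξ₂ / 248.2 = 0.184 → ξ₂ = 45.67 kmol/h.
Outlet amounts (n = n₀ + Σ ν·ξ):
  D: 248.2 − 1(103) = 145.2
  E: 0 + 1(103) − 1(45.67) = 57.33
  B: 0 + 1(45.67) = 45.67
Total out = 145.2 + 57.33 + 45.67 = 248.2 kmol/h.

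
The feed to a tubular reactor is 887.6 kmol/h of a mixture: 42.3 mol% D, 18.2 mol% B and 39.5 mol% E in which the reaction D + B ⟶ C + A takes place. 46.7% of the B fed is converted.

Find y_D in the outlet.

0.338

B reacted = 0.467 × 161.5 = 75.44 kmol/h; ν_B = −1, so ξ = 75.44/1 = 75.44 kmol/h.
Outlet amounts (n = n₀ + ν ξ):
  D: 375.5 − 1(75.44) = 300
  B: 161.5 − 1(75.44) = 86.1
  C: 0 + 1(75.44) = 75.44
  A: 0 + 1(75.44) = 75.44
  E: 350.6 (inert)
Total out = 887.6 kmol/h; y_D = 300 / 887.6 = 0.338.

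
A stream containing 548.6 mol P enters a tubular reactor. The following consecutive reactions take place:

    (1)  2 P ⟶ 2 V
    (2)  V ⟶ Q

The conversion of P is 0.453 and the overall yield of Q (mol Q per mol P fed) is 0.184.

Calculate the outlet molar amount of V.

Conversion of P: P consumed = 2ξ₁ = 0.453 × 548.6 → ξ₁ = 124.3 mol.
Yield of Q: 1ξ₂ / 548.6 = 0.184 → ξ₂ = 100.9 mol.
Outlet amounts (n = n₀ + Σ ν·ξ):
  P: 548.6 − 2(124.3) = 300.1
  V: 0 + 2(124.3) − 1(100.9) = 147.6
  Q: 0 + 1(100.9) = 100.9

148 mol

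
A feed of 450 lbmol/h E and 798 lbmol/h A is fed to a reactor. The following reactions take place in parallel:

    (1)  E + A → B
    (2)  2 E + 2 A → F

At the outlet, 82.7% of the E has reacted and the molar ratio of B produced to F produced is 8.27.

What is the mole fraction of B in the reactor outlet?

0.357

Conversion of E: E consumed = 0.827 × 450 = 372.1 lbmol/h = 1ξ₁ + 2ξ₂.
Selectivity: 1ξ₁ / (1ξ₂) = 8.27 → ξ₁ = 8.27 ξ₂.
Substitute: (1·8.27 + 2) ξ₂ = 372.1 → ξ₂ = 36.24 lbmol/h, ξ₁ = 299.7 lbmol/h.
Outlet amounts (n = n₀ + Σ ν·ξ):
  E: 450 − 1(299.7) − 2(36.24) = 77.85
  A: 798 − 1(299.7) − 2(36.24) = 425.9
  B: 0 + 1(299.7) = 299.7
  F: 0 + 1(36.24) = 36.24
Total out = 839.6 lbmol/h; y_B = 299.7 / 839.6 = 0.3569.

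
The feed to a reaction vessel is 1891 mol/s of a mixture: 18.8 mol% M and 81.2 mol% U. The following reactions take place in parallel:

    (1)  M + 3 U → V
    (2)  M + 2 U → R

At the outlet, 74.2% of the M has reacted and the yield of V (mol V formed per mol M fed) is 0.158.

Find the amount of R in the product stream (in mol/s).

Yield of V: 1ξ₁ / 355.5 = 0.158 → ξ₁ = 56.17 mol/s.
Conversion of M: 1ξ₁ + 1ξ₂ = 0.742 × 355.5 = 263.8 → ξ₂ = 207.6 mol/s.
Outlet amounts (n = n₀ + Σ ν·ξ):
  M: 355.5 − 1(56.17) − 1(207.6) = 91.72
  U: 1535 − 3(56.17) − 2(207.6) = 951.7
  V: 0 + 1(56.17) = 56.17
  R: 0 + 1(207.6) = 207.6

208 mol/s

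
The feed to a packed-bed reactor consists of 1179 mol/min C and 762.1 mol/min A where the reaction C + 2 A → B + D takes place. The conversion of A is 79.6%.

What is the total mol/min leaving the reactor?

1640 mol/min

A reacted = 0.796 × 762.1 = 606.6 mol/min; ν_A = −2, so ξ = 606.6/2 = 303.3 mol/min.
Outlet amounts (n = n₀ + ν ξ):
  C: 1179 − 1(303.3) = 875.7
  A: 762.1 − 2(303.3) = 155.5
  B: 0 + 1(303.3) = 303.3
  D: 0 + 1(303.3) = 303.3
Total out = 875.7 + 155.5 + 303.3 + 303.3 = 1638 mol/min.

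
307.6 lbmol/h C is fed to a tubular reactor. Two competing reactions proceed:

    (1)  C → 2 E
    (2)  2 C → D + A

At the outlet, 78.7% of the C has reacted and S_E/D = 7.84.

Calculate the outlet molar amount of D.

40.9 lbmol/h

Conversion of C: C consumed = 0.787 × 307.6 = 242.1 lbmol/h = 1ξ₁ + 2ξ₂.
Selectivity: 2ξ₁ / (1ξ₂) = 7.84 → ξ₁ = 3.92 ξ₂.
Substitute: (1·3.92 + 2) ξ₂ = 242.1 → ξ₂ = 40.89 lbmol/h, ξ₁ = 160.3 lbmol/h.
Outlet amounts (n = n₀ + Σ ν·ξ):
  C: 307.6 − 1(160.3) − 2(40.89) = 65.52
  E: 0 + 2(160.3) = 320.6
  D: 0 + 1(40.89) = 40.89
  A: 0 + 1(40.89) = 40.89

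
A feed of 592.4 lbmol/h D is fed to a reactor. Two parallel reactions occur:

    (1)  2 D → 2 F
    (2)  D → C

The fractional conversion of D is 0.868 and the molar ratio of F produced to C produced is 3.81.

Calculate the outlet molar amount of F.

Conversion of D: D consumed = 0.868 × 592.4 = 514.2 lbmol/h = 2ξ₁ + 1ξ₂.
Selectivity: 2ξ₁ / (1ξ₂) = 3.81 → ξ₁ = 1.905 ξ₂.
Substitute: (2·1.905 + 1) ξ₂ = 514.2 → ξ₂ = 106.9 lbmol/h, ξ₁ = 203.7 lbmol/h.
Outlet amounts (n = n₀ + Σ ν·ξ):
  D: 592.4 − 2(203.7) − 1(106.9) = 78.2
  F: 0 + 2(203.7) = 407.3
  C: 0 + 1(106.9) = 106.9

407 lbmol/h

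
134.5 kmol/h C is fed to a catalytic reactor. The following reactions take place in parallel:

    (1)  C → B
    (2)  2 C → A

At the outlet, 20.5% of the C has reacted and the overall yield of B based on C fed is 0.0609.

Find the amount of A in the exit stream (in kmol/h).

9.69 kmol/h

Yield of B: 1ξ₁ / 134.5 = 0.0609 → ξ₁ = 8.191 kmol/h.
Conversion of C: 1ξ₁ + 2ξ₂ = 0.205 × 134.5 = 27.57 → ξ₂ = 9.691 kmol/h.
Outlet amounts (n = n₀ + Σ ν·ξ):
  C: 134.5 − 1(8.191) − 2(9.691) = 106.9
  B: 0 + 1(8.191) = 8.191
  A: 0 + 1(9.691) = 9.691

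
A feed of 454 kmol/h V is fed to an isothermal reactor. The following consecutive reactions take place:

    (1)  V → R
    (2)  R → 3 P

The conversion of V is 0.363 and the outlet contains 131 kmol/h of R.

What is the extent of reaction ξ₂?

Conversion of V: V consumed = 1ξ₁ = 0.363 × 454 → ξ₁ = 164.8 kmol/h.
R balance: n_R = 0 + 1ξ₁ − 1ξ₂ = 131 → ξ₂ = (1·164.8 − 131)/1 = 33.8 kmol/h.
Outlet amounts (n = n₀ + Σ ν·ξ):
  V: 454 − 1(164.8) = 289.2
  R: 0 + 1(164.8) − 1(33.8) = 131
  P: 0 + 3(33.8) = 101.4

ξ₂ = 33.8 kmol/h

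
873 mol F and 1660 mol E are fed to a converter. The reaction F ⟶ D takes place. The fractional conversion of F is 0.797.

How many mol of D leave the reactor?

F reacted = 0.797 × 873 = 695.8 mol; ν_F = −1, so ξ = 695.8/1 = 695.8 mol.
Outlet amounts (n = n₀ + ν ξ):
  F: 873 − 1(695.8) = 177.2
  D: 0 + 1(695.8) = 695.8
  E: 1660 (inert)

696 mol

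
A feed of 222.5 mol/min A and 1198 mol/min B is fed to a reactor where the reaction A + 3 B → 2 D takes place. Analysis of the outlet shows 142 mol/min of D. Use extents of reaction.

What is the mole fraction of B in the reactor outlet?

0.77

For D: n = n₀ + 2ξ → 142 = 0 + 2ξ, giving ξ = 71 mol/min.
Outlet amounts (n = n₀ + ν ξ):
  A: 222.5 − 1(71) = 151.5
  B: 1198 − 3(71) = 985
  D: 0 + 2(71) = 142
Total out = 1278 mol/min; y_B = 985 / 1278 = 0.7704.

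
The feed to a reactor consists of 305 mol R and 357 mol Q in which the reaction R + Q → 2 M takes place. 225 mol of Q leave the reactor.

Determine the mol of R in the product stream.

173 mol

For Q: n = n₀ − 1ξ → 225 = 357 − 1ξ, giving ξ = 132 mol.
Outlet amounts (n = n₀ + ν ξ):
  R: 305 − 1(132) = 173
  Q: 357 − 1(132) = 225
  M: 0 + 2(132) = 264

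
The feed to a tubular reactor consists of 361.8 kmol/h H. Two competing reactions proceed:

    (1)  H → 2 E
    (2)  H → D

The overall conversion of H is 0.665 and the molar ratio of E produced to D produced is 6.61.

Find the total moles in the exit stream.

547 kmol/h

Conversion of H: H consumed = 0.665 × 361.8 = 240.6 kmol/h = 1ξ₁ + 1ξ₂.
Selectivity: 2ξ₁ / (1ξ₂) = 6.61 → ξ₁ = 3.305 ξ₂.
Substitute: (1·3.305 + 1) ξ₂ = 240.6 → ξ₂ = 55.89 kmol/h, ξ₁ = 184.7 kmol/h.
Outlet amounts (n = n₀ + Σ ν·ξ):
  H: 361.8 − 1(184.7) − 1(55.89) = 121.2
  E: 0 + 2(184.7) = 369.4
  D: 0 + 1(55.89) = 55.89
Total out = 121.2 + 369.4 + 55.89 = 546.5 kmol/h.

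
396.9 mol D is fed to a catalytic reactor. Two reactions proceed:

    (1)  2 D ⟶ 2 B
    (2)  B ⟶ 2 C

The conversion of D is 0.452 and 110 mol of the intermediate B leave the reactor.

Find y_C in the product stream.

0.298

Conversion of D: D consumed = 2ξ₁ = 0.452 × 396.9 → ξ₁ = 89.7 mol.
B balance: n_B = 0 + 2ξ₁ − 1ξ₂ = 110 → ξ₂ = (2·89.7 − 110)/1 = 69.4 mol.
Outlet amounts (n = n₀ + Σ ν·ξ):
  D: 396.9 − 2(89.7) = 217.5
  B: 0 + 2(89.7) − 1(69.4) = 110
  C: 0 + 2(69.4) = 138.8
Total out = 466.3 mol; y_C = 138.8 / 466.3 = 0.2977.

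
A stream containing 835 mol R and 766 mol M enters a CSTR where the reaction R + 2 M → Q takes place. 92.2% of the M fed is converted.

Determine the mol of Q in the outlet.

M reacted = 0.922 × 766 = 706.3 mol; ν_M = −2, so ξ = 706.3/2 = 353.1 mol.
Outlet amounts (n = n₀ + ν ξ):
  R: 835 − 1(353.1) = 481.9
  M: 766 − 2(353.1) = 59.75
  Q: 0 + 1(353.1) = 353.1

353 mol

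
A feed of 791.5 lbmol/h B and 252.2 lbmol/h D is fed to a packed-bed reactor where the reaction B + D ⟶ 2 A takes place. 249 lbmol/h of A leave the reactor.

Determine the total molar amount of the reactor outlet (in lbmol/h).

1040 lbmol/h

For A: n = n₀ + 2ξ → 249 = 0 + 2ξ, giving ξ = 124.5 lbmol/h.
Outlet amounts (n = n₀ + ν ξ):
  B: 791.5 − 1(124.5) = 667
  D: 252.2 − 1(124.5) = 127.7
  A: 0 + 2(124.5) = 249
Total out = 667 + 127.7 + 249 = 1044 lbmol/h.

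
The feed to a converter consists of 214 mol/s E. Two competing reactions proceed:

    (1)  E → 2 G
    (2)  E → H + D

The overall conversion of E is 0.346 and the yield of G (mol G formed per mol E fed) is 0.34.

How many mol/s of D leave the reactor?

37.7 mol/s

Yield of G: 2ξ₁ / 214 = 0.34 → ξ₁ = 36.38 mol/s.
Conversion of E: 1ξ₁ + 1ξ₂ = 0.346 × 214 = 74.04 → ξ₂ = 37.66 mol/s.
Outlet amounts (n = n₀ + Σ ν·ξ):
  E: 214 − 1(36.38) − 1(37.66) = 140
  G: 0 + 2(36.38) = 72.76
  H: 0 + 1(37.66) = 37.66
  D: 0 + 1(37.66) = 37.66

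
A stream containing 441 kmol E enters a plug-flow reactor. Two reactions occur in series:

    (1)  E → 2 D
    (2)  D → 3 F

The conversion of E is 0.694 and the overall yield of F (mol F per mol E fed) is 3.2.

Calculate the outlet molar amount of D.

142 kmol

Conversion of E: E consumed = 1ξ₁ = 0.694 × 441 → ξ₁ = 306.1 kmol.
Yield of F: 3ξ₂ / 441 = 3.2 → ξ₂ = 470.4 kmol.
Outlet amounts (n = n₀ + Σ ν·ξ):
  E: 441 − 1(306.1) = 134.9
  D: 0 + 2(306.1) − 1(470.4) = 141.7
  F: 0 + 3(470.4) = 1411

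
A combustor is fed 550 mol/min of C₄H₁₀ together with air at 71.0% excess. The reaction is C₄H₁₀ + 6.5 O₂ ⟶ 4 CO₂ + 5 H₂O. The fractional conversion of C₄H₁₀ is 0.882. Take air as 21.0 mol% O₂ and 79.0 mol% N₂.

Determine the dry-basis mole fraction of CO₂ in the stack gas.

0.0694

Stoichiometric O₂ = 6.5 × 550 = 3575 mol/min; O₂ fed = 3575 × 1.710 = 6113 mol/min.
N₂ fed = 6113 × 79/21 = 23000 mol/min.
Fuel reacted = 0.882 × 550 → ξ = 485.1 mol/min.
Outlet (n = n₀ + ν ξ):
  C₄H₁₀: 550 − 1(485.1) = 64.9
  O₂: 6113 − 6.5(485.1) = 2960
  N₂: 23000 (inert)
  CO₂: 0 + 4(485.1) = 1940
  H₂O: 0 + 5(485.1) = 2426
Dry total = 27960 mol/min; y_CO₂ (dry) = 1940 / 27960 = 0.06939.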